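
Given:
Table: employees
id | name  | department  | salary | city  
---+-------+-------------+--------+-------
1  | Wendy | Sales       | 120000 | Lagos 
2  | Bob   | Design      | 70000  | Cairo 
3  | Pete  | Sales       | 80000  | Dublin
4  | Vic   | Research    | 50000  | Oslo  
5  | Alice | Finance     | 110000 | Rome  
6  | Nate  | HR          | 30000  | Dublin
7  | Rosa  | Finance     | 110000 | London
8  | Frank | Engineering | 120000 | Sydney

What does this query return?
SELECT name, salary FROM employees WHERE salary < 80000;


Filtering: salary < 80000
Matching: 3 rows

3 rows:
Bob, 70000
Vic, 50000
Nate, 30000


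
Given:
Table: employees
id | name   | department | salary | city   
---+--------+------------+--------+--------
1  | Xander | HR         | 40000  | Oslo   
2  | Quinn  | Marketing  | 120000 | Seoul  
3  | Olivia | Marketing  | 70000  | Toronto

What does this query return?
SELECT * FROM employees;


SELECT * returns all 3 rows with all columns

3 rows:
1, Xander, HR, 40000, Oslo
2, Quinn, Marketing, 120000, Seoul
3, Olivia, Marketing, 70000, Toronto


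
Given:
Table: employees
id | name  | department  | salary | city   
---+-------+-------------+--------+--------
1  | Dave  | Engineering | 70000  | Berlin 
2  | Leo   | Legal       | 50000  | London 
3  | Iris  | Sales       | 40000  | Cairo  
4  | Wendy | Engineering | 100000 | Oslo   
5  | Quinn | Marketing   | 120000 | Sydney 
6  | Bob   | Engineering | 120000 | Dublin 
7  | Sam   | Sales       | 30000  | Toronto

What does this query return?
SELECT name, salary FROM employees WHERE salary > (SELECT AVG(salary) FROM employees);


Subquery: AVG(salary) = 75714.29
Filtering: salary > 75714.29
  Wendy (100000) -> MATCH
  Quinn (120000) -> MATCH
  Bob (120000) -> MATCH


3 rows:
Wendy, 100000
Quinn, 120000
Bob, 120000


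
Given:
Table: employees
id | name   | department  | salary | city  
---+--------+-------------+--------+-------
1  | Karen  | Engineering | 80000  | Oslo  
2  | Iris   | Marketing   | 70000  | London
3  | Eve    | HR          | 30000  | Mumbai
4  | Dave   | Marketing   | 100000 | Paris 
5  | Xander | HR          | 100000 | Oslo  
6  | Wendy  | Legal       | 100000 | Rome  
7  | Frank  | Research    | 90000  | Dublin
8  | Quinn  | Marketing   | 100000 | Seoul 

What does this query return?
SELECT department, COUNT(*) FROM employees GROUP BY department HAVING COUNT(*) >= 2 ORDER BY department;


Groups with count >= 2:
  HR: 2 -> PASS
  Marketing: 3 -> PASS
  Engineering: 1 -> filtered out
  Legal: 1 -> filtered out
  Research: 1 -> filtered out


2 groups:
HR, 2
Marketing, 3


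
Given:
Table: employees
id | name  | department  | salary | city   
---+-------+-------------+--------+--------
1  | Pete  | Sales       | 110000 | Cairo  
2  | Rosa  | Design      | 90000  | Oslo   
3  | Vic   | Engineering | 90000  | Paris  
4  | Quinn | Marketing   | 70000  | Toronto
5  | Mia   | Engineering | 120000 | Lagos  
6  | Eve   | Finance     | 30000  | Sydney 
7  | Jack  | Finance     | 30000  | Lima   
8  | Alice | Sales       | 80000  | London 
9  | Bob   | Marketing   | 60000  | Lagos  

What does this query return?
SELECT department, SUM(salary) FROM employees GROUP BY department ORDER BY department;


Summing salary within each department:
  Design: 90000 = 90000
  Engineering: 90000 + 120000 = 210000
  Finance: 30000 + 30000 = 60000
  Marketing: 70000 + 60000 = 130000
  Sales: 110000 + 80000 = 190000


5 groups:
Design, 90000
Engineering, 210000
Finance, 60000
Marketing, 130000
Sales, 190000


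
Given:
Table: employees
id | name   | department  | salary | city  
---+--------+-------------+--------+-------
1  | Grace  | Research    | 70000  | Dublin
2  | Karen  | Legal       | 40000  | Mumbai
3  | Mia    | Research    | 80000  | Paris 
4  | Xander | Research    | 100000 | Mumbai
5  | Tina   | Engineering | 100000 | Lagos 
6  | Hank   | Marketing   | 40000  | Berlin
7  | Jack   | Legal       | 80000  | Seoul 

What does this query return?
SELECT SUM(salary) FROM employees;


SUM(salary) = 70000 + 40000 + 80000 + 100000 + 100000 + 40000 + 80000 = 510000

510000


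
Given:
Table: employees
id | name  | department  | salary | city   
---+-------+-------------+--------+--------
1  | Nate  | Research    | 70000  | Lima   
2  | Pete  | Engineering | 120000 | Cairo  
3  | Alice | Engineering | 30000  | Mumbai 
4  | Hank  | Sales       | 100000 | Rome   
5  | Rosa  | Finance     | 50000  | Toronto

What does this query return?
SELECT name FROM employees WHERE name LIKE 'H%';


LIKE 'H%' matches names starting with 'H'
Matching: 1

1 rows:
Hank


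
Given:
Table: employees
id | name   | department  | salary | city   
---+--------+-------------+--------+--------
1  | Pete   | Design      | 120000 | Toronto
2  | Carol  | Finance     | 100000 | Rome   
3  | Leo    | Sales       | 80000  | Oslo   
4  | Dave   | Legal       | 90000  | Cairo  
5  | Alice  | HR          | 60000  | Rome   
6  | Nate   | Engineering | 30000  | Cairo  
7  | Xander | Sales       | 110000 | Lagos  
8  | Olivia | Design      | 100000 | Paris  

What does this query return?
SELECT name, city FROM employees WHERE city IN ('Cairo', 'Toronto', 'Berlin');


Filtering: city IN ('Cairo', 'Toronto', 'Berlin')
Matching: 3 rows

3 rows:
Pete, Toronto
Dave, Cairo
Nate, Cairo


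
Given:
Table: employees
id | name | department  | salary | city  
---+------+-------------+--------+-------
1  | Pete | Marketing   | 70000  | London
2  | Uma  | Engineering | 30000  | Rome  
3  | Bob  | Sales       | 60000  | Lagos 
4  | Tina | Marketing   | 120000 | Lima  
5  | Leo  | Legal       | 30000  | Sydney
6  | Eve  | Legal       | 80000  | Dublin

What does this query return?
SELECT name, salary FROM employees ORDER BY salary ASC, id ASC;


Sorting by salary ASC, then id ASC for ties

6 rows:
Uma, 30000
Leo, 30000
Bob, 60000
Pete, 70000
Eve, 80000
Tina, 120000


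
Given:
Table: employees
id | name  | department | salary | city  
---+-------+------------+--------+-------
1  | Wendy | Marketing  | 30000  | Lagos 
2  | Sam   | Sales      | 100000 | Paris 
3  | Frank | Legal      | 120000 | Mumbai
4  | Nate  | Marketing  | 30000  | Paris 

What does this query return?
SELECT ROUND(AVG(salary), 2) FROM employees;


SUM(salary) = 280000
COUNT = 4
ROUND(AVG, 2) = ROUND(280000 / 4, 2) = 70000.0

70000.0


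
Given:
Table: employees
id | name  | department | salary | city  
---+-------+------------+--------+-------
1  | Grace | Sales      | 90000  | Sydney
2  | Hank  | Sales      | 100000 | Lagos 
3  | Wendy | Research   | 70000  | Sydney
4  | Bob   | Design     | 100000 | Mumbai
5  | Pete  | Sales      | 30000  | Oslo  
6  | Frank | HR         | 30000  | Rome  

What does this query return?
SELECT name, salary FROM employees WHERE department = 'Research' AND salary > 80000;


Filtering: department = 'Research' AND salary > 80000
Matching: 0 rows

Empty result set (0 rows)


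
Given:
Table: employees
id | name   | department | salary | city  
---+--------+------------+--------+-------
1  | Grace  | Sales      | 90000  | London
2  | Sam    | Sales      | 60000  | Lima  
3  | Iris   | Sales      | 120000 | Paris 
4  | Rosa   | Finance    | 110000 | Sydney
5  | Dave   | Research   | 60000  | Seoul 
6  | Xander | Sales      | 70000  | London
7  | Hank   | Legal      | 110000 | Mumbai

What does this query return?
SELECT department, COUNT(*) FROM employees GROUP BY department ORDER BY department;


Assigning each row to its department group:
  Grace -> Sales
  Sam -> Sales
  Iris -> Sales
  Rosa -> Finance
  Dave -> Research
  Xander -> Sales
  Hank -> Legal


4 groups:
Finance, 1
Legal, 1
Research, 1
Sales, 4


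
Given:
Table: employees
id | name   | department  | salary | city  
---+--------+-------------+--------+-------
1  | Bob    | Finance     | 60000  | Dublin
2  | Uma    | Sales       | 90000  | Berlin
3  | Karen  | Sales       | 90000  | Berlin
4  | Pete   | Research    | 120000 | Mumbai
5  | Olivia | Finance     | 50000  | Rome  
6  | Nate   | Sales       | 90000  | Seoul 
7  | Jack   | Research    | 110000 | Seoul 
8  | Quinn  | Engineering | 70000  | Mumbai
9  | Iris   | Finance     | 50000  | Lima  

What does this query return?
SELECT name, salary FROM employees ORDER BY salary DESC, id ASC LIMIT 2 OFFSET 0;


Sort by salary DESC (id ASC tiebreak), then skip 0 and take 2
Rows 1 through 2

2 rows:
Pete, 120000
Jack, 110000


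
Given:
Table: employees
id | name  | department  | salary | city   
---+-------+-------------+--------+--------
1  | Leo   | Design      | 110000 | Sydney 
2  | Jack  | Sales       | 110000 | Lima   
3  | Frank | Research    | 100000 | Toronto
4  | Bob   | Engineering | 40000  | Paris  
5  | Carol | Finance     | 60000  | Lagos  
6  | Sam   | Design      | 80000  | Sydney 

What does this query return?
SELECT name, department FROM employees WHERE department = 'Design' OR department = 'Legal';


Filtering: department = 'Design' OR 'Legal'
Matching: 2 rows

2 rows:
Leo, Design
Sam, Design


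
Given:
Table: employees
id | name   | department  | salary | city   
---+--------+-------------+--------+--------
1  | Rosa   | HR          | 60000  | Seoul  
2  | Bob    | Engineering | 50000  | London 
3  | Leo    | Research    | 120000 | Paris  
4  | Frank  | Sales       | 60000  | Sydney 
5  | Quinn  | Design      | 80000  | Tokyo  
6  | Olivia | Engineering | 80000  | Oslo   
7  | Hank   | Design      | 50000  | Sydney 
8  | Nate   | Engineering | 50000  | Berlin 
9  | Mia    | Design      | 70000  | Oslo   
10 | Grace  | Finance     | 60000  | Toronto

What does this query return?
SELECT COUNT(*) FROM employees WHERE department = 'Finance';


Counting rows where department = 'Finance'
  Grace -> MATCH


1


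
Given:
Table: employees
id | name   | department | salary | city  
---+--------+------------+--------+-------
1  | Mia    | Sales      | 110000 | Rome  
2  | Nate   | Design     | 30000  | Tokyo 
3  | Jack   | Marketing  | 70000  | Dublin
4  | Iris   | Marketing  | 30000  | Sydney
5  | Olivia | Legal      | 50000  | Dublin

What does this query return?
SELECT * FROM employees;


SELECT * returns all 5 rows with all columns

5 rows:
1, Mia, Sales, 110000, Rome
2, Nate, Design, 30000, Tokyo
3, Jack, Marketing, 70000, Dublin
4, Iris, Marketing, 30000, Sydney
5, Olivia, Legal, 50000, Dublin


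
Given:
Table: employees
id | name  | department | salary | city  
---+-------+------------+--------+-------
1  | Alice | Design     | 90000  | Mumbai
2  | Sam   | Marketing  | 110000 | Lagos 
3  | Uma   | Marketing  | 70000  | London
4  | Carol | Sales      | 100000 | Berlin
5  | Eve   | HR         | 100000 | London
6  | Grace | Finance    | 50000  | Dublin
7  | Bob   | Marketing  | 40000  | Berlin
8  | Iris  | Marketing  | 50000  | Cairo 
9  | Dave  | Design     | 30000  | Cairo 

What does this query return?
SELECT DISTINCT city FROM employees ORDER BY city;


All 'city' values (row order): Mumbai, Lagos, London, Berlin, London, Dublin, Berlin, Cairo, Cairo
Removing duplicates leaves 6 unique value(s).

6 values:
Berlin
Cairo
Dublin
Lagos
London
Mumbai


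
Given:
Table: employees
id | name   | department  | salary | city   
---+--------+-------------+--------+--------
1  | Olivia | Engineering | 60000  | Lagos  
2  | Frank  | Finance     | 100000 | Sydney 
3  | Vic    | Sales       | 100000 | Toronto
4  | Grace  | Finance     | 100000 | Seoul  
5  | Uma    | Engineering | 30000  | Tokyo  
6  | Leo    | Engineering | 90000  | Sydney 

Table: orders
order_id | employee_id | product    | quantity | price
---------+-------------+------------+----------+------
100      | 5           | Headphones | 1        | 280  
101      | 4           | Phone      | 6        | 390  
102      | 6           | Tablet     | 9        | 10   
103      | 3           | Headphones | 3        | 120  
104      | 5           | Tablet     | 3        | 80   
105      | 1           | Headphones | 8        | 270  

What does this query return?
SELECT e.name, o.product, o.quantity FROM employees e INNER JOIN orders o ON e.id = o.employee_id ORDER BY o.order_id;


Joining employees.id = orders.employee_id:
  employee Uma (id=5) -> order Headphones
  employee Grace (id=4) -> order Phone
  employee Leo (id=6) -> order Tablet
  employee Vic (id=3) -> order Headphones
  employee Uma (id=5) -> order Tablet
  employee Olivia (id=1) -> order Headphones


6 rows:
Uma, Headphones, 1
Grace, Phone, 6
Leo, Tablet, 9
Vic, Headphones, 3
Uma, Tablet, 3
Olivia, Headphones, 8


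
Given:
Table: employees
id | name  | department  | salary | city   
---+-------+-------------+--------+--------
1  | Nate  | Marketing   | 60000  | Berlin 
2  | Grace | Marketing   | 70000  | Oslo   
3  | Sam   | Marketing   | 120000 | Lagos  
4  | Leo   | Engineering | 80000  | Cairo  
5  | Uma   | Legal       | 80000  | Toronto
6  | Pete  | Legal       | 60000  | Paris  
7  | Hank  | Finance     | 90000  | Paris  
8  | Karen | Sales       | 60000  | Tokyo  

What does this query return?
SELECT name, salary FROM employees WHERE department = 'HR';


Filtering: department = 'HR'
Matching rows: 0

Empty result set (0 rows)


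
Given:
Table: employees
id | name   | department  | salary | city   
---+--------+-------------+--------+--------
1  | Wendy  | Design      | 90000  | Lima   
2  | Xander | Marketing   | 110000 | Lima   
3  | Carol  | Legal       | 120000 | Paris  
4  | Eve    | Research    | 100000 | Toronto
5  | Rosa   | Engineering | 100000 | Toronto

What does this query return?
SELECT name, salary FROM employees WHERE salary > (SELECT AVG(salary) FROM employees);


Subquery: AVG(salary) = 104000.0
Filtering: salary > 104000.0
  Xander (110000) -> MATCH
  Carol (120000) -> MATCH


2 rows:
Xander, 110000
Carol, 120000


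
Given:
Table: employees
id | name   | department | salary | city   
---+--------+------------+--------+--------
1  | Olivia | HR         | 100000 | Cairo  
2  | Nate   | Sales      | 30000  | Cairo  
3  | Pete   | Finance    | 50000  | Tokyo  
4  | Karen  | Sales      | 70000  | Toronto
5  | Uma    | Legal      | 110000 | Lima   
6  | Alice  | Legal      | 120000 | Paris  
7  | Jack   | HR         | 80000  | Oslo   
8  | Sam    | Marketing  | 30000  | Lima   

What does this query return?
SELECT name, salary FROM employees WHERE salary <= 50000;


Filtering: salary <= 50000
Matching: 3 rows

3 rows:
Nate, 30000
Pete, 50000
Sam, 30000


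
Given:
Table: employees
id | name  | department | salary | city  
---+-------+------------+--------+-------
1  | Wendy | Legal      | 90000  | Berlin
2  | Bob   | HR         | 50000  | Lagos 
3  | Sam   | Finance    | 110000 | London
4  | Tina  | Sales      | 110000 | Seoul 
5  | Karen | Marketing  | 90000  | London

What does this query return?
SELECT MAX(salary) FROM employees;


Salaries: 90000, 50000, 110000, 110000, 90000
MAX = 110000

110000


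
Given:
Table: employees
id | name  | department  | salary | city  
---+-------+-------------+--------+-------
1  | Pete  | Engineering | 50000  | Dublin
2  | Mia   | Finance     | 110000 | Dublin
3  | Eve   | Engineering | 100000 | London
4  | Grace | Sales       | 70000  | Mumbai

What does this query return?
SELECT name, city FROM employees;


Projecting columns: name, city

4 rows:
Pete, Dublin
Mia, Dublin
Eve, London
Grace, Mumbai


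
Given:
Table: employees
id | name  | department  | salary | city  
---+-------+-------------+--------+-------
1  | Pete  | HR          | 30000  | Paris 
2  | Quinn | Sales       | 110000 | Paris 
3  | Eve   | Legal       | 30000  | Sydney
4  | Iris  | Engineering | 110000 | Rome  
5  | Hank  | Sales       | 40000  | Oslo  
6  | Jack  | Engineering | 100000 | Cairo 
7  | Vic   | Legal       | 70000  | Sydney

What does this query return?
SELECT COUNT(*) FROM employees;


COUNT(*) counts all rows

7


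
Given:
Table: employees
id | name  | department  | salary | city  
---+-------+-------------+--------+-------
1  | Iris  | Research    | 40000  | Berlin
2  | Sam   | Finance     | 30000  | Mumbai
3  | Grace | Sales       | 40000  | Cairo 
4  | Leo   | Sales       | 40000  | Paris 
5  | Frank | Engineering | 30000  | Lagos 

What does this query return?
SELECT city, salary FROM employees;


Projecting columns: city, salary

5 rows:
Berlin, 40000
Mumbai, 30000
Cairo, 40000
Paris, 40000
Lagos, 30000


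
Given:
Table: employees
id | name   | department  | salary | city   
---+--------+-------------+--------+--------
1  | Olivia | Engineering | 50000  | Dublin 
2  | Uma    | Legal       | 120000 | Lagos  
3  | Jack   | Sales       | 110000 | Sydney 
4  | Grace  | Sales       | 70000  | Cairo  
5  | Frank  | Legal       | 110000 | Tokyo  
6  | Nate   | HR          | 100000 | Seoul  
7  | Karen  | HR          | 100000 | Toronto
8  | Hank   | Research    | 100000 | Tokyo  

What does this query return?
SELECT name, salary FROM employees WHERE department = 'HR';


Filtering: department = 'HR'
Matching rows: 2

2 rows:
Nate, 100000
Karen, 100000


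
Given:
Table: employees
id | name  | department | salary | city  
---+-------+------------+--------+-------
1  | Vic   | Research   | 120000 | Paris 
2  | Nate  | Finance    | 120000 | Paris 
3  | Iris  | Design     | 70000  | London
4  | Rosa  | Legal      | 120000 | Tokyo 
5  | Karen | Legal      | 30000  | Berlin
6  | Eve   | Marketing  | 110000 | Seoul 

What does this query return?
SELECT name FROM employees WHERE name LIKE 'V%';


LIKE 'V%' matches names starting with 'V'
Matching: 1

1 rows:
Vic


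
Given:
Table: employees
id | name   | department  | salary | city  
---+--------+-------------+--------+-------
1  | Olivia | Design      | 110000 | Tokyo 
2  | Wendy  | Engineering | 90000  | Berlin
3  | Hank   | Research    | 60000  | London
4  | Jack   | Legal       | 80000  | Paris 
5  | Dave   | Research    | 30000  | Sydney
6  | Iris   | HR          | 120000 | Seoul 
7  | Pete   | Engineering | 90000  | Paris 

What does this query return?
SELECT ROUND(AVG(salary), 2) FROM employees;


SUM(salary) = 580000
COUNT = 7
ROUND(AVG, 2) = ROUND(580000 / 7, 2) = 82857.14

82857.14


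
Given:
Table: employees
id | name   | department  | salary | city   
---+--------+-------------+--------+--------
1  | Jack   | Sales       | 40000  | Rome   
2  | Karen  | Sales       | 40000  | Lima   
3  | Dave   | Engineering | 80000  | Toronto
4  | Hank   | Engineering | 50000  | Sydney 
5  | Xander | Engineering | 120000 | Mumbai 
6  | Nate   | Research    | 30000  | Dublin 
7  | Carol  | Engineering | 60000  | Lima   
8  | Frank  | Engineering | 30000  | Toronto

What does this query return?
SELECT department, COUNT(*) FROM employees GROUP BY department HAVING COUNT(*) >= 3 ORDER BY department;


Groups with count >= 3:
  Engineering: 5 -> PASS
  Research: 1 -> filtered out
  Sales: 2 -> filtered out


1 groups:
Engineering, 5


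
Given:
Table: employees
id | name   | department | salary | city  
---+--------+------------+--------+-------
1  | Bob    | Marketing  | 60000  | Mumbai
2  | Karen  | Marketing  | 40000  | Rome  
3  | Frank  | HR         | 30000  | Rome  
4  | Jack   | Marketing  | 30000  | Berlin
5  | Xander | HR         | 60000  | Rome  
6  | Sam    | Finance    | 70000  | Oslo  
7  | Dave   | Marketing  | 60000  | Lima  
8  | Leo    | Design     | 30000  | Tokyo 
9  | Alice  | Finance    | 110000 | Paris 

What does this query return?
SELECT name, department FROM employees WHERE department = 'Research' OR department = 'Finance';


Filtering: department = 'Research' OR 'Finance'
Matching: 2 rows

2 rows:
Sam, Finance
Alice, Finance


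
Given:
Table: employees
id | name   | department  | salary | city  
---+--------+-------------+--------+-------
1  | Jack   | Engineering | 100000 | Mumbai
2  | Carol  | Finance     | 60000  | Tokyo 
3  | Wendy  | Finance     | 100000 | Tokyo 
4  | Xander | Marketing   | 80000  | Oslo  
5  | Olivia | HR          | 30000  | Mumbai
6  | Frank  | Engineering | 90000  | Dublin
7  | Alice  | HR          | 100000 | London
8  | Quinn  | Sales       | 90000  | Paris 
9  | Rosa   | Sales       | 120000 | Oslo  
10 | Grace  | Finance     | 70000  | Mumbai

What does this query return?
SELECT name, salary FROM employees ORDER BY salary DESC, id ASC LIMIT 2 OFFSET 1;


Sort by salary DESC (id ASC tiebreak), then skip 1 and take 2
Rows 2 through 3

2 rows:
Jack, 100000
Wendy, 100000


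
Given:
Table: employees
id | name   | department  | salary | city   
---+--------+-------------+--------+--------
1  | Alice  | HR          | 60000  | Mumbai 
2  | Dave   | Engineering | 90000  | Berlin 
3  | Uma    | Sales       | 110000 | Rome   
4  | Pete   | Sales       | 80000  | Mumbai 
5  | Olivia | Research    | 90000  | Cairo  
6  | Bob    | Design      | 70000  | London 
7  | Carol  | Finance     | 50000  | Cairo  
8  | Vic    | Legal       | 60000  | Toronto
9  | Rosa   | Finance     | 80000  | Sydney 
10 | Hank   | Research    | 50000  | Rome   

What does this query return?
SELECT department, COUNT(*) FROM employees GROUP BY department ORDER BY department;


Assigning each row to its department group:
  Alice -> HR
  Dave -> Engineering
  Uma -> Sales
  Pete -> Sales
  Olivia -> Research
  Bob -> Design
  Carol -> Finance
  Vic -> Legal
  Rosa -> Finance
  Hank -> Research


7 groups:
Design, 1
Engineering, 1
Finance, 2
HR, 1
Legal, 1
Research, 2
Sales, 2


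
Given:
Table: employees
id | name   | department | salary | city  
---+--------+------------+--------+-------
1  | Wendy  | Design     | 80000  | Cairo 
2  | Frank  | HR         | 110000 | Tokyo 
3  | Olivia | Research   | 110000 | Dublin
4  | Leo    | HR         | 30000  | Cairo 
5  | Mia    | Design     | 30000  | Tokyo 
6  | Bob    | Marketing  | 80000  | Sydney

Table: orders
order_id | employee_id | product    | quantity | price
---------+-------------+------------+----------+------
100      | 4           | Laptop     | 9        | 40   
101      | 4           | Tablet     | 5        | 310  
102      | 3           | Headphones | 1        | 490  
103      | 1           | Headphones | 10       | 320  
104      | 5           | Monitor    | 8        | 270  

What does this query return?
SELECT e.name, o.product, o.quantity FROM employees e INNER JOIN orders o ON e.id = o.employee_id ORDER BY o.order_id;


Joining employees.id = orders.employee_id:
  employee Leo (id=4) -> order Laptop
  employee Leo (id=4) -> order Tablet
  employee Olivia (id=3) -> order Headphones
  employee Wendy (id=1) -> order Headphones
  employee Mia (id=5) -> order Monitor


5 rows:
Leo, Laptop, 9
Leo, Tablet, 5
Olivia, Headphones, 1
Wendy, Headphones, 10
Mia, Monitor, 8


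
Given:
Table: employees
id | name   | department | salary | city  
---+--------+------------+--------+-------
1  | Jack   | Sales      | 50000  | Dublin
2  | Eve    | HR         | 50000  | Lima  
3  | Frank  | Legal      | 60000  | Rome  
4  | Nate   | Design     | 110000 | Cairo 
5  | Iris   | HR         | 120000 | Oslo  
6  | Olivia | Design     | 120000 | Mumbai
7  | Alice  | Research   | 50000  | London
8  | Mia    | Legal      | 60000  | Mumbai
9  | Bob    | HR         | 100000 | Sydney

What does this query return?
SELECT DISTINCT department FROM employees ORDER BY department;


All 'department' values (row order): Sales, HR, Legal, Design, HR, Design, Research, Legal, HR
Removing duplicates leaves 5 unique value(s).

5 values:
Design
HR
Legal
Research
Sales


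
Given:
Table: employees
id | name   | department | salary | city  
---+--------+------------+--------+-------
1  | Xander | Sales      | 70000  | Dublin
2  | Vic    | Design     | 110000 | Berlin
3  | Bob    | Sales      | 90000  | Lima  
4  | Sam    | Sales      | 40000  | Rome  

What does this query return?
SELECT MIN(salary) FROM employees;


Salaries: 70000, 110000, 90000, 40000
MIN = 40000

40000


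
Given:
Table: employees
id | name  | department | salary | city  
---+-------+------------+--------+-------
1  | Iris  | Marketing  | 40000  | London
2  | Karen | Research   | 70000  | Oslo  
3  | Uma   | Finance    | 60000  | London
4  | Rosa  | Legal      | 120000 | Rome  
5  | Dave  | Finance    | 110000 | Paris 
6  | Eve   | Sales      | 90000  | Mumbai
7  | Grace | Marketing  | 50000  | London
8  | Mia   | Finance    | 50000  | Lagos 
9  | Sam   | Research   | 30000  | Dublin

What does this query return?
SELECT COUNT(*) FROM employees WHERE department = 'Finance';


Counting rows where department = 'Finance'
  Uma -> MATCH
  Dave -> MATCH
  Mia -> MATCH


3


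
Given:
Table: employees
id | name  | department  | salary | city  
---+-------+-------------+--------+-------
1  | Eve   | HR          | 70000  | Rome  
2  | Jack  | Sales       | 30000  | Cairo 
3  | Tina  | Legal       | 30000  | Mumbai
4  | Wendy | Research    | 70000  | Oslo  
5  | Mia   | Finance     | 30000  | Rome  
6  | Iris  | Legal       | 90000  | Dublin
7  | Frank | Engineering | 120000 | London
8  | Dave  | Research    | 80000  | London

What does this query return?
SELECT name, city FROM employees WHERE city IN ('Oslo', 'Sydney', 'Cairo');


Filtering: city IN ('Oslo', 'Sydney', 'Cairo')
Matching: 2 rows

2 rows:
Jack, Cairo
Wendy, Oslo


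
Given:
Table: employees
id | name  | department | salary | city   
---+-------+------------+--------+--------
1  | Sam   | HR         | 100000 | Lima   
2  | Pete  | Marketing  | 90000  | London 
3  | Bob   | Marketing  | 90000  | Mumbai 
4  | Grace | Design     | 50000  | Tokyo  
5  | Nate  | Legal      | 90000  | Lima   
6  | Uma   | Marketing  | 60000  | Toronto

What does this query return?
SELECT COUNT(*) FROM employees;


COUNT(*) counts all rows

6


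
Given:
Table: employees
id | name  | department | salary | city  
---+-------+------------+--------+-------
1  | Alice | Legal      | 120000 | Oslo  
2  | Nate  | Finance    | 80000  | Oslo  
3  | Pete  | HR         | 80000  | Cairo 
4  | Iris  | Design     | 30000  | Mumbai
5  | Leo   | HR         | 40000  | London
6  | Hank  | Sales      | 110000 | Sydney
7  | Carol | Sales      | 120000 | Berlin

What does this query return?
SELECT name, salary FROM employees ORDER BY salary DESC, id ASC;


Sorting by salary DESC, then id ASC for ties

7 rows:
Alice, 120000
Carol, 120000
Hank, 110000
Nate, 80000
Pete, 80000
Leo, 40000
Iris, 30000


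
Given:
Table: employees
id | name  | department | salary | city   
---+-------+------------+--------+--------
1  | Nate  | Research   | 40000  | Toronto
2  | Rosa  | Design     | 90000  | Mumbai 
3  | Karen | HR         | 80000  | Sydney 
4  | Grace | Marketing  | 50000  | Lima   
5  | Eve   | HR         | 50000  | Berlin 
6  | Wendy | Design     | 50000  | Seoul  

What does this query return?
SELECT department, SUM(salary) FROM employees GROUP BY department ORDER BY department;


Summing salary within each department:
  Design: 90000 + 50000 = 140000
  HR: 80000 + 50000 = 130000
  Marketing: 50000 = 50000
  Research: 40000 = 40000


4 groups:
Design, 140000
HR, 130000
Marketing, 50000
Research, 40000


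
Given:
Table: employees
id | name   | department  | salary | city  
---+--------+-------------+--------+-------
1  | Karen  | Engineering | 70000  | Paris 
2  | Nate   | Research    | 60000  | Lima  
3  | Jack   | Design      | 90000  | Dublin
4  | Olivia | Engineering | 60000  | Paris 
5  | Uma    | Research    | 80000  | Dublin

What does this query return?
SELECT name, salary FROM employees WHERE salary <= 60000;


Filtering: salary <= 60000
Matching: 2 rows

2 rows:
Nate, 60000
Olivia, 60000


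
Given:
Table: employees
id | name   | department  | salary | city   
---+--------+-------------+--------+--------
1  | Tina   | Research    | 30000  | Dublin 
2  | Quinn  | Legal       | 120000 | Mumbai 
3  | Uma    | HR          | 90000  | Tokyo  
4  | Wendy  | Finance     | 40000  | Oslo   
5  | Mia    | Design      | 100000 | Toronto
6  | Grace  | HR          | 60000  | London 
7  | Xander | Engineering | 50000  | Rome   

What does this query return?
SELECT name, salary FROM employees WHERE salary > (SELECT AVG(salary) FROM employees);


Subquery: AVG(salary) = 70000.0
Filtering: salary > 70000.0
  Quinn (120000) -> MATCH
  Uma (90000) -> MATCH
  Mia (100000) -> MATCH


3 rows:
Quinn, 120000
Uma, 90000
Mia, 100000


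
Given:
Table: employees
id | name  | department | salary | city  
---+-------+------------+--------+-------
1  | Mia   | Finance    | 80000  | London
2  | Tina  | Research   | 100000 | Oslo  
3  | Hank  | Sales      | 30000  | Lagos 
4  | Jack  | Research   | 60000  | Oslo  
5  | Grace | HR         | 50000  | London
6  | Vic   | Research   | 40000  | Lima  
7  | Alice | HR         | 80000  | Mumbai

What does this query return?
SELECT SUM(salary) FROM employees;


SUM(salary) = 80000 + 100000 + 30000 + 60000 + 50000 + 40000 + 80000 = 440000

440000


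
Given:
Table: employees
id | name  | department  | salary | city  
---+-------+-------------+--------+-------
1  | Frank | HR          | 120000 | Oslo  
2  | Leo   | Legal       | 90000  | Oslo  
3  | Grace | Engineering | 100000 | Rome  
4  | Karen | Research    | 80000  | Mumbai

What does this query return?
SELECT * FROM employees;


SELECT * returns all 4 rows with all columns

4 rows:
1, Frank, HR, 120000, Oslo
2, Leo, Legal, 90000, Oslo
3, Grace, Engineering, 100000, Rome
4, Karen, Research, 80000, Mumbai


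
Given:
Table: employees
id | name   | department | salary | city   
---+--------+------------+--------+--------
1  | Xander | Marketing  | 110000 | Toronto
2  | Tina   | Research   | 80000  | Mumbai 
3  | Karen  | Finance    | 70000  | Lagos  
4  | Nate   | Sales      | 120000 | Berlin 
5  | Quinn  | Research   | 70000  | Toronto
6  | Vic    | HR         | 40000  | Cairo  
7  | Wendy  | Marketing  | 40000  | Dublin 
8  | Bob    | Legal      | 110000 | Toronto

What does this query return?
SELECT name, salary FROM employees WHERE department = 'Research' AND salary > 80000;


Filtering: department = 'Research' AND salary > 80000
Matching: 0 rows

Empty result set (0 rows)


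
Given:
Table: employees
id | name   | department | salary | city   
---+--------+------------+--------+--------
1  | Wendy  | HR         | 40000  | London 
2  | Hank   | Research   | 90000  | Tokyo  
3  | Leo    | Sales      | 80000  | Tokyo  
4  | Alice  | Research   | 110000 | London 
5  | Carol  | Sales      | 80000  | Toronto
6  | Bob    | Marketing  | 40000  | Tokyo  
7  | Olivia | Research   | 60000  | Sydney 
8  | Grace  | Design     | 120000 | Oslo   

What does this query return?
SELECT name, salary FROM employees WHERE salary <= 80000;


Filtering: salary <= 80000
Matching: 5 rows

5 rows:
Wendy, 40000
Leo, 80000
Carol, 80000
Bob, 40000
Olivia, 60000


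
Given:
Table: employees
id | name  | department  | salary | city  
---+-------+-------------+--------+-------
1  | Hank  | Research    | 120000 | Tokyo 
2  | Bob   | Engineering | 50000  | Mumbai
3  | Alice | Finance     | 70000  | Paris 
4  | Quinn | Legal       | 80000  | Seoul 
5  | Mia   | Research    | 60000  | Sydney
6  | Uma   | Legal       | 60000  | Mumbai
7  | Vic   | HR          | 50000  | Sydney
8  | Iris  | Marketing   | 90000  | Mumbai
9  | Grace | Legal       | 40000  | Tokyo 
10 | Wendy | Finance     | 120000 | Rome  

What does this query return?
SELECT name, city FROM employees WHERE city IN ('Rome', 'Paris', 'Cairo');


Filtering: city IN ('Rome', 'Paris', 'Cairo')
Matching: 2 rows

2 rows:
Alice, Paris
Wendy, Rome


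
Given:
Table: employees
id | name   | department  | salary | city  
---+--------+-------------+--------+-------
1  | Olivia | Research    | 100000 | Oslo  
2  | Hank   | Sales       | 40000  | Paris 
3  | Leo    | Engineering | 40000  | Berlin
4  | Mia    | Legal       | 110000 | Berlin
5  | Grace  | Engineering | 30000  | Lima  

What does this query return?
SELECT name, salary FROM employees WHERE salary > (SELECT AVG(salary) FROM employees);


Subquery: AVG(salary) = 64000.0
Filtering: salary > 64000.0
  Olivia (100000) -> MATCH
  Mia (110000) -> MATCH


2 rows:
Olivia, 100000
Mia, 110000


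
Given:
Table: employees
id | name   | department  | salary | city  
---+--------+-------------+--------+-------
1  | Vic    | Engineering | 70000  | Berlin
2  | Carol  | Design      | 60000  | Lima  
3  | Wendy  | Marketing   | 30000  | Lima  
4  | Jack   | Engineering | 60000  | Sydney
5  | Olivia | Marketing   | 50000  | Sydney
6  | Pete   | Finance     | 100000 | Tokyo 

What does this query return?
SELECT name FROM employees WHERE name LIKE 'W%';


LIKE 'W%' matches names starting with 'W'
Matching: 1

1 rows:
Wendy


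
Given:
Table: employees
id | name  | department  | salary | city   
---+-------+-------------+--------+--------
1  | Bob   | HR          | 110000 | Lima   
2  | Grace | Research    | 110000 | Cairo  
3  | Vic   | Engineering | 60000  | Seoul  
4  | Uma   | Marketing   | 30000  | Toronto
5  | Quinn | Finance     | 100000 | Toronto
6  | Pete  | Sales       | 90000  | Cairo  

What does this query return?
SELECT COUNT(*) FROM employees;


COUNT(*) counts all rows

6


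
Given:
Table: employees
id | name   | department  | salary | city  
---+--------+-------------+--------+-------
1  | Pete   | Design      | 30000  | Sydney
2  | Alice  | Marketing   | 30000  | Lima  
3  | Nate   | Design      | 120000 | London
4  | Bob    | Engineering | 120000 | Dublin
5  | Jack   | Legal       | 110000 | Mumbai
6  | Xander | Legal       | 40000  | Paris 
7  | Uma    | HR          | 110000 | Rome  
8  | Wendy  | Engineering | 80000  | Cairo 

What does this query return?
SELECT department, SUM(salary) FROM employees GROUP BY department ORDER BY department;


Summing salary within each department:
  Design: 30000 + 120000 = 150000
  Engineering: 120000 + 80000 = 200000
  HR: 110000 = 110000
  Legal: 110000 + 40000 = 150000
  Marketing: 30000 = 30000


5 groups:
Design, 150000
Engineering, 200000
HR, 110000
Legal, 150000
Marketing, 30000


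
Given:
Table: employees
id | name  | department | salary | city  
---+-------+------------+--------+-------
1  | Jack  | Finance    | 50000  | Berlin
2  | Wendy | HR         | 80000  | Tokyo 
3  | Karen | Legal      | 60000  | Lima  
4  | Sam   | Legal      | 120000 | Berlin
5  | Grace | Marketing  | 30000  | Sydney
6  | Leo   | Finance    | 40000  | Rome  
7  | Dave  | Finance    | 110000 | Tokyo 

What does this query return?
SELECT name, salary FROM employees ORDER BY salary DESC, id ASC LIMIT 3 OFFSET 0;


Sort by salary DESC (id ASC tiebreak), then skip 0 and take 3
Rows 1 through 3

3 rows:
Sam, 120000
Dave, 110000
Wendy, 80000


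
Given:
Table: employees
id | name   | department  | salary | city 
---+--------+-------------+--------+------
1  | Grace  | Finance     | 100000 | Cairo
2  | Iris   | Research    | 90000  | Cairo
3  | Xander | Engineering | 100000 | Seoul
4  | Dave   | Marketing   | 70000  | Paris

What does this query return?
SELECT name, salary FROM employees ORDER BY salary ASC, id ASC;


Sorting by salary ASC, then id ASC for ties

4 rows:
Dave, 70000
Iris, 90000
Grace, 100000
Xander, 100000


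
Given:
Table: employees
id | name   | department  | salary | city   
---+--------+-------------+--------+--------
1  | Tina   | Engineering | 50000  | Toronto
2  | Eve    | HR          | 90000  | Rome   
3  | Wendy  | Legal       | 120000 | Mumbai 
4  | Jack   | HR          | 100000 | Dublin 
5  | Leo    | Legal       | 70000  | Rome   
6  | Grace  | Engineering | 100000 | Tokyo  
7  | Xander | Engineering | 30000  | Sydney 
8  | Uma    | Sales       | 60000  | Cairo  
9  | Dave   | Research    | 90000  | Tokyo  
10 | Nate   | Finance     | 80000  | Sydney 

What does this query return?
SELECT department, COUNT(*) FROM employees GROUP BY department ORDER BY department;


Assigning each row to its department group:
  Tina -> Engineering
  Eve -> HR
  Wendy -> Legal
  Jack -> HR
  Leo -> Legal
  Grace -> Engineering
  Xander -> Engineering
  Uma -> Sales
  Dave -> Research
  Nate -> Finance


6 groups:
Engineering, 3
Finance, 1
HR, 2
Legal, 2
Research, 1
Sales, 1


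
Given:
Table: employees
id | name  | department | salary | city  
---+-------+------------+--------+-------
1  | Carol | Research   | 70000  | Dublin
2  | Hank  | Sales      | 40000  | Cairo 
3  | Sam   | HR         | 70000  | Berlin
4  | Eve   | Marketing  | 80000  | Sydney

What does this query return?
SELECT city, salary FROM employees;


Projecting columns: city, salary

4 rows:
Dublin, 70000
Cairo, 40000
Berlin, 70000
Sydney, 80000


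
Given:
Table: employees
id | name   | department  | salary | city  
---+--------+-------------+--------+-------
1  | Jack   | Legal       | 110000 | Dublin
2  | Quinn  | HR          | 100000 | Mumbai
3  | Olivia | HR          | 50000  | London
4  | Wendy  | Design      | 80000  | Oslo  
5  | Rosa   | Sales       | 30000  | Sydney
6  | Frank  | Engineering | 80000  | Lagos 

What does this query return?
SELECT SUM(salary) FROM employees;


SUM(salary) = 110000 + 100000 + 50000 + 80000 + 30000 + 80000 = 450000

450000


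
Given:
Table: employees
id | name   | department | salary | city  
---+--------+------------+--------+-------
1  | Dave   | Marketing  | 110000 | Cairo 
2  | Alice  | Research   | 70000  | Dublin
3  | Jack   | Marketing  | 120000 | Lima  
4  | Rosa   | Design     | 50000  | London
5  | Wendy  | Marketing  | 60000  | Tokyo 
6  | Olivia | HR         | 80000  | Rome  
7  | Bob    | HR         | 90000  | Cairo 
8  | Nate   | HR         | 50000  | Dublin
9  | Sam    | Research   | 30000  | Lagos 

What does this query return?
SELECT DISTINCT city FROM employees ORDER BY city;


All 'city' values (row order): Cairo, Dublin, Lima, London, Tokyo, Rome, Cairo, Dublin, Lagos
Removing duplicates leaves 7 unique value(s).

7 values:
Cairo
Dublin
Lagos
Lima
London
Rome
Tokyo


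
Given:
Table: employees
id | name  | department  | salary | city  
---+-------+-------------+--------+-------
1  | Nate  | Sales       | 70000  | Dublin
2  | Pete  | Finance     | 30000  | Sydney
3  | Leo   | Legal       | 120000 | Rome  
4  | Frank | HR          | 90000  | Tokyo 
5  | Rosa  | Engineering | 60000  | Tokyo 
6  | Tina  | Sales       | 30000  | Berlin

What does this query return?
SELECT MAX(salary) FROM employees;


Salaries: 70000, 30000, 120000, 90000, 60000, 30000
MAX = 120000

120000


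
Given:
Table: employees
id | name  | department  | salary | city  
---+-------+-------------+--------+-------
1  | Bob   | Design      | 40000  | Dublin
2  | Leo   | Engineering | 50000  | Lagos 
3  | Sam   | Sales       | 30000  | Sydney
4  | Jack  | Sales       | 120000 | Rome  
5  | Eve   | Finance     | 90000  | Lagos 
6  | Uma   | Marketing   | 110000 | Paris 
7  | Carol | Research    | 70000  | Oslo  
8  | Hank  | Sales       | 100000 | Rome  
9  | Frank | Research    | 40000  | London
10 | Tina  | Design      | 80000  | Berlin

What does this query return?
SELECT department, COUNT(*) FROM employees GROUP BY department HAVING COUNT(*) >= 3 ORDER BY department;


Groups with count >= 3:
  Sales: 3 -> PASS
  Design: 2 -> filtered out
  Engineering: 1 -> filtered out
  Finance: 1 -> filtered out
  Marketing: 1 -> filtered out
  Research: 2 -> filtered out


1 groups:
Sales, 3


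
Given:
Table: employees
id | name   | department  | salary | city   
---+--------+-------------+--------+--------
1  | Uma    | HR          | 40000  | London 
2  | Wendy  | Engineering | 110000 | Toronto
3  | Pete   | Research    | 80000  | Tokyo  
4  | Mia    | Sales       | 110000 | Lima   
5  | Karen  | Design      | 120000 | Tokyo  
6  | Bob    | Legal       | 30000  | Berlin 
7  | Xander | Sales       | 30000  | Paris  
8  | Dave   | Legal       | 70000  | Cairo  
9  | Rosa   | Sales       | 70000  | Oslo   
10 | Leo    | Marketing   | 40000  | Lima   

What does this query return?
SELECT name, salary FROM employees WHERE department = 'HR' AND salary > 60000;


Filtering: department = 'HR' AND salary > 60000
Matching: 0 rows

Empty result set (0 rows)


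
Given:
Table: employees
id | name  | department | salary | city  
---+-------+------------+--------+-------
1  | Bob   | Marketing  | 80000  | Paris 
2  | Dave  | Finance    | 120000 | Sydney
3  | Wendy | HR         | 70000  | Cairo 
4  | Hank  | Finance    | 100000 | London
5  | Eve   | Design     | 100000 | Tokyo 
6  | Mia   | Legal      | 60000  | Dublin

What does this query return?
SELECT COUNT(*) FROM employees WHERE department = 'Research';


Counting rows where department = 'Research'


0
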